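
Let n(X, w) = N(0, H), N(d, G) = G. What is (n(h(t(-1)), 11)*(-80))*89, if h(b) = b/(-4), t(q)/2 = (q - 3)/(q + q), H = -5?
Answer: 35600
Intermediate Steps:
t(q) = (-3 + q)/q (t(q) = 2*((q - 3)/(q + q)) = 2*((-3 + q)/((2*q))) = 2*((-3 + q)*(1/(2*q))) = 2*((-3 + q)/(2*q)) = (-3 + q)/q)
h(b) = -b/4 (h(b) = b*(-¼) = -b/4)
n(X, w) = -5
(n(h(t(-1)), 11)*(-80))*89 = -5*(-80)*89 = 400*89 = 35600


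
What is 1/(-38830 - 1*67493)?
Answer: -1/106323 ≈ -9.4053e-6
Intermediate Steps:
1/(-38830 - 1*67493) = 1/(-38830 - 67493) = 1/(-106323) = -1/106323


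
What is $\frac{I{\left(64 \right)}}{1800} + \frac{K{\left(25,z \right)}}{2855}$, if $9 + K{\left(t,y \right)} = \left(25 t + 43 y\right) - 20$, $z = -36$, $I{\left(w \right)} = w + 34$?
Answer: $- \frac{143381}{513900} \approx -0.27901$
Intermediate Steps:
$I{\left(w \right)} = 34 + w$
$K{\left(t,y \right)} = -29 + 25 t + 43 y$ ($K{\left(t,y \right)} = -9 - \left(20 - 43 y - 25 t\right) = -9 + \left(-20 + 25 t + 43 y\right) = -29 + 25 t + 43 y$)
$\frac{I{\left(64 \right)}}{1800} + \frac{K{\left(25,z \right)}}{2855} = \frac{34 + 64}{1800} + \frac{-29 + 25 \cdot 25 + 43 \left(-36\right)}{2855} = 98 \cdot \frac{1}{1800} + \left(-29 + 625 - 1548\right) \frac{1}{2855} = \frac{49}{900} - \frac{952}{2855} = - \frac{143381}{513900}$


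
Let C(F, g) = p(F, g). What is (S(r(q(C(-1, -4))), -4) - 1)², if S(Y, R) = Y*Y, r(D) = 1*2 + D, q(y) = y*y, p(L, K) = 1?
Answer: 64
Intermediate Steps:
C(F, g) = 1
q(y) = y²
r(D) = 2 + D
S(Y, R) = Y²
(S(r(q(C(-1, -4))), -4) - 1)² = ((2 + 1²)² - 1)² = ((2 + 1)² - 1)² = (3² - 1)² = (9 - 1)² = 8² = 64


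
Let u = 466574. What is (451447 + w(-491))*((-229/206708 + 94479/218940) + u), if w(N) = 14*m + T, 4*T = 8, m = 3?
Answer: 198614610739732578684/942846865 ≈ 2.1065e+11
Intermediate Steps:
T = 2 (T = (¼)*8 = 2)
w(N) = 44 (w(N) = 14*3 + 2 = 42 + 2 = 44)
(451447 + w(-491))*((-229/206708 + 94479/218940) + u) = (451447 + 44)*((-229/206708 + 94479/218940) + 466574) = 451491*((-229*1/206708 + 94479*(1/218940)) + 466574) = 451491*((-229/206708 + 31493/72980) + 466574) = 451491*(405821414/942846865 + 466574) = 451491*(439908239011924/942846865) = 198614610739732578684/942846865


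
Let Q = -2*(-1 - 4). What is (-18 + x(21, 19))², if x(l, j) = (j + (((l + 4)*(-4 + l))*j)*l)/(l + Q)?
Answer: 28573169296/961 ≈ 2.9733e+7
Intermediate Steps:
Q = 10 (Q = -2*(-5) = 10)
x(l, j) = (j + j*l*(-4 + l)*(4 + l))/(10 + l) (x(l, j) = (j + (((l + 4)*(-4 + l))*j)*l)/(l + 10) = (j + (((4 + l)*(-4 + l))*j)*l)/(10 + l) = (j + (((-4 + l)*(4 + l))*j)*l)/(10 + l) = (j + (j*(-4 + l)*(4 + l))*l)/(10 + l) = (j + j*l*(-4 + l)*(4 + l))/(10 + l))
(-18 + x(21, 19))² = (-18 + 19*(1 + 21³ - 16*21)/(10 + 21))² = (-18 + 19*(1 + 9261 - 336)/31)² = (-18 + 19*(1/31)*8926)² = (-18 + 169594/31)² = (169036/31)² = 28573169296/961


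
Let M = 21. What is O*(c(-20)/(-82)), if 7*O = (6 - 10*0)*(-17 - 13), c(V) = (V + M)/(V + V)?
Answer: -9/1148 ≈ -0.0078397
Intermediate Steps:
c(V) = (21 + V)/(2*V) (c(V) = (V + 21)/(V + V) = (21 + V)/((2*V)) = (21 + V)*(1/(2*V)) = (21 + V)/(2*V))
O = -180/7 (O = ((6 - 10*0)*(-17 - 13))/7 = ((6 + 0)*(-30))/7 = (6*(-30))/7 = (1/7)*(-180) = -180/7 ≈ -25.714)
O*(c(-20)/(-82)) = -180*(1/2)*(21 - 20)/(-20)/(7*(-82)) = -180*(1/2)*(-1/20)*1*(-1)/(7*82) = -(-9)*(-1)/(14*82) = -180/7*1/3280 = -9/1148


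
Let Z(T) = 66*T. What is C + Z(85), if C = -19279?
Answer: -13669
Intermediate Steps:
C + Z(85) = -19279 + 66*85 = -19279 + 5610 = -13669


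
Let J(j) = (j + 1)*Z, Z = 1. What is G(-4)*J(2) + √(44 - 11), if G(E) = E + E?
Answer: -24 + √33 ≈ -18.255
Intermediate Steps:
G(E) = 2*E
J(j) = 1 + j (J(j) = (j + 1)*1 = (1 + j)*1 = 1 + j)
G(-4)*J(2) + √(44 - 11) = (2*(-4))*(1 + 2) + √(44 - 11) = -8*3 + √33 = -24 + √33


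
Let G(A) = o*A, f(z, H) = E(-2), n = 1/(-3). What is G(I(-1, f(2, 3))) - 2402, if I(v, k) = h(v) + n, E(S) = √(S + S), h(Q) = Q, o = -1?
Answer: -7202/3 ≈ -2400.7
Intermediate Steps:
n = -⅓ ≈ -0.33333
E(S) = √2*√S (E(S) = √(2*S) = √2*√S)
f(z, H) = 2*I (f(z, H) = √2*√(-2) = √2*(I*√2) = 2*I)
I(v, k) = -⅓ + v (I(v, k) = v - ⅓ = -⅓ + v)
G(A) = -A
G(I(-1, f(2, 3))) - 2402 = -(-⅓ - 1) - 2402 = -1*(-4/3) - 2402 = 4/3 - 2402 = -7202/3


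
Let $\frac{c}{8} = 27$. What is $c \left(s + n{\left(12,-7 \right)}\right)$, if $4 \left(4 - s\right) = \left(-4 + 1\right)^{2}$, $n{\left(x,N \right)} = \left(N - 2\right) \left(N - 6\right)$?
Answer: $25650$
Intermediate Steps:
$c = 216$ ($c = 8 \cdot 27 = 216$)
$n{\left(x,N \right)} = \left(-6 + N\right) \left(-2 + N\right)$ ($n{\left(x,N \right)} = \left(-2 + N\right) \left(-6 + N\right) = \left(-6 + N\right) \left(-2 + N\right)$)
$s = \frac{7}{4}$ ($s = 4 - \frac{\left(-4 + 1\right)^{2}}{4} = 4 - \frac{\left(-3\right)^{2}}{4} = 4 - \frac{9}{4} = \frac{7}{4} \approx 1.75$)
$c \left(s + n{\left(12,-7 \right)}\right) = 216 \left(\frac{7}{4} + \left(12 + \left(-7\right)^{2} - -56\right)\right) = 216 \left(\frac{7}{4} + \left(12 + 49 + 56\right)\right) = 216 \left(\frac{7}{4} + 117\right) = 216 \cdot \frac{475}{4} = 25650$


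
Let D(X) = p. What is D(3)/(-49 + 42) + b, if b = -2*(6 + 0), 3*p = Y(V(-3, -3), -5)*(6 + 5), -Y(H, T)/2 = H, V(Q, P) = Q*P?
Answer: -18/7 ≈ -2.5714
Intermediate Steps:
V(Q, P) = P*Q
Y(H, T) = -2*H
p = -66 (p = ((-(-6)*(-3))*(6 + 5))/3 = (-2*9*11)/3 = (-18*11)/3 = (⅓)*(-198) = -66)
D(X) = -66
b = -12 (b = -2*6 = -12)
D(3)/(-49 + 42) + b = -66/(-49 + 42) - 12 = -66/(-7) - 12 = -66*(-⅐) - 12 = 66/7 - 12 = -18/7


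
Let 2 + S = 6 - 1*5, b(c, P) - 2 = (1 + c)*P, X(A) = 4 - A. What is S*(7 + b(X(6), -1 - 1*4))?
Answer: -14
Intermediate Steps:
b(c, P) = 2 + P*(1 + c) (b(c, P) = 2 + (1 + c)*P = 2 + P*(1 + c))
S = -1 (S = -2 + (6 - 1*5) = -2 + (6 - 5) = -2 + 1 = -1)
S*(7 + b(X(6), -1 - 1*4)) = -(7 + (2 + (-1 - 1*4) + (-1 - 1*4)*(4 - 1*6))) = -(7 + (2 + (-1 - 4) + (-1 - 4)*(4 - 6))) = -(7 + (2 - 5 - 5*(-2))) = -(7 + (2 - 5 + 10)) = -(7 + 7) = -1*14 = -14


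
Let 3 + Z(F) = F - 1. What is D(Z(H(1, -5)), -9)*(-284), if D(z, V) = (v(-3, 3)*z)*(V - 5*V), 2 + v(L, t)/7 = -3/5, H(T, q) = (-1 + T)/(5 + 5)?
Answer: -3721536/5 ≈ -7.4431e+5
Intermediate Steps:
H(T, q) = -⅒ + T/10 (H(T, q) = (-1 + T)/10 = (-1 + T)*(⅒) = -⅒ + T/10)
Z(F) = -4 + F (Z(F) = -3 + (F - 1) = -3 + (-1 + F) = -4 + F)
v(L, t) = -91/5 (v(L, t) = -14 + 7*(-3/5) = -14 + 7*(-3*⅕) = -14 + 7*(-⅗) = -14 - 21/5 = -91/5)
D(z, V) = 364*V*z/5 (D(z, V) = (-91*z/5)*(V - 5*V) = (-91*z/5)*(-4*V) = 364*V*z/5)
D(Z(H(1, -5)), -9)*(-284) = ((364/5)*(-9)*(-4 + (-⅒ + (⅒)*1)))*(-284) = ((364/5)*(-9)*(-4 + (-⅒ + ⅒)))*(-284) = ((364/5)*(-9)*(-4 + 0))*(-284) = ((364/5)*(-9)*(-4))*(-284) = (13104/5)*(-284) = -3721536/5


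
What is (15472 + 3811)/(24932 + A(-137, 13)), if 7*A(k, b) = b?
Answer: 12271/15867 ≈ 0.77337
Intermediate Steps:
A(k, b) = b/7
(15472 + 3811)/(24932 + A(-137, 13)) = (15472 + 3811)/(24932 + (⅐)*13) = 19283/(24932 + 13/7) = 19283/(174537/7) = 19283*(7/174537) = 12271/15867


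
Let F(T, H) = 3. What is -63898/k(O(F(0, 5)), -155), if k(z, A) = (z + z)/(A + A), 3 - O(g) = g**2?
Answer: -4952095/3 ≈ -1.6507e+6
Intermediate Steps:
O(g) = 3 - g**2
k(z, A) = z/A (k(z, A) = (2*z)/((2*A)) = (2*z)*(1/(2*A)) = z/A)
-63898/k(O(F(0, 5)), -155) = -63898*(-155/(3 - 1*3**2)) = -63898*(-155/(3 - 1*9)) = -63898*(-155/(3 - 9)) = -63898/((-6*(-1/155))) = -63898/6/155 = -63898*155/6 = -4952095/3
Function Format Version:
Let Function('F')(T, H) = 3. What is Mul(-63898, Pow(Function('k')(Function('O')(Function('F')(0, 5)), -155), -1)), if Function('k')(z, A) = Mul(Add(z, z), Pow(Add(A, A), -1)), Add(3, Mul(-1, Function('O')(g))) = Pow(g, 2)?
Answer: Rational(-4952095, 3) ≈ -1.6507e+6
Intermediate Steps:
Function('O')(g) = Add(3, Mul(-1, Pow(g, 2)))
Function('k')(z, A) = Mul(z, Pow(A, -1)) (Function('k')(z, A) = Mul(Mul(2, z), Pow(Mul(2, A), -1)) = Mul(Mul(2, z), Mul(Rational(1, 2), Pow(A, -1))) = Mul(z, Pow(A, -1)))
Mul(-63898, Pow(Function('k')(Function('O')(Function('F')(0, 5)), -155), -1)) = Mul(-63898, Pow(Mul(Add(3, Mul(-1, Pow(3, 2))), Pow(-155, -1)), -1)) = Mul(-63898, Pow(Mul(Add(3, Mul(-1, 9)), Rational(-1, 155)), -1)) = Mul(-63898, Pow(Mul(Add(3, -9), Rational(-1, 155)), -1)) = Mul(-63898, Pow(Mul(-6, Rational(-1, 155)), -1)) = Mul(-63898, Pow(Rational(6, 155), -1)) = Mul(-63898, Rational(155, 6)) = Rational(-4952095, 3)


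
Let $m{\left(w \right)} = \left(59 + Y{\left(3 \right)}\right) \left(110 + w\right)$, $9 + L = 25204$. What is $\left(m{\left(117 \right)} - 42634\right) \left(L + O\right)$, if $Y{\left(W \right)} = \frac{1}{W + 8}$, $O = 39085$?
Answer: $- \frac{20661134720}{11} \approx -1.8783 \cdot 10^{9}$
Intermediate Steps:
$L = 25195$ ($L = -9 + 25204 = 25195$)
$Y{\left(W \right)} = \frac{1}{8 + W}$
$m{\left(w \right)} = 6500 + \frac{650 w}{11}$ ($m{\left(w \right)} = \left(59 + \frac{1}{8 + 3}\right) \left(110 + w\right) = \left(59 + \frac{1}{11}\right) \left(110 + w\right) = \frac{650 \left(110 + w\right)}{11} = 6500 + \frac{650 w}{11}$)
$\left(m{\left(117 \right)} - 42634\right) \left(L + O\right) = \left(\left(6500 + \frac{650}{11} \cdot 117\right) - 42634\right) \left(25195 + 39085\right) = \left(\left(6500 + \frac{76050}{11}\right) - 42634\right) 64280 = \left(\frac{147550}{11} - 42634\right) 64280 = \left(- \frac{321424}{11}\right) 64280 = - \frac{20661134720}{11}$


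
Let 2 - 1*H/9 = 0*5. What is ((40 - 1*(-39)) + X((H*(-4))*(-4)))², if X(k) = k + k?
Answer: 429025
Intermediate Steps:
H = 18 (H = 18 - 0*5 = 18 - 9*0 = 18 + 0 = 18)
X(k) = 2*k
((40 - 1*(-39)) + X((H*(-4))*(-4)))² = ((40 - 1*(-39)) + 2*((18*(-4))*(-4)))² = ((40 + 39) + 2*(-72*(-4)))² = (79 + 2*288)² = (79 + 576)² = 655² = 429025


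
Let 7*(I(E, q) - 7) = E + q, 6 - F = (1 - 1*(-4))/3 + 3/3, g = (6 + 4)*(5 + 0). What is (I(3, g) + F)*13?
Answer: 4888/21 ≈ 232.76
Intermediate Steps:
g = 50 (g = 10*5 = 50)
F = 10/3 (F = 6 - ((1 - 1*(-4))/3 + 3/3) = 6 - ((1 + 4)*(⅓) + 3*(⅓)) = 6 - (5*(⅓) + 1) = 6 - (5/3 + 1) = 6 - 1*8/3 = 6 - 8/3 = 10/3 ≈ 3.3333)
I(E, q) = 7 + E/7 + q/7 (I(E, q) = 7 + (E + q)/7 = 7 + (E/7 + q/7) = 7 + E/7 + q/7)
(I(3, g) + F)*13 = ((7 + (⅐)*3 + (⅐)*50) + 10/3)*13 = ((7 + 3/7 + 50/7) + 10/3)*13 = (102/7 + 10/3)*13 = (376/21)*13 = 4888/21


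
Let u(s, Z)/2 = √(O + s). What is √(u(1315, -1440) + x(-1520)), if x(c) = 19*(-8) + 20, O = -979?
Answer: 2*√(-33 + 2*√21) ≈ 9.7642*I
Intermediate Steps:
x(c) = -132 (x(c) = -152 + 20 = -132)
u(s, Z) = 2*√(-979 + s)
√(u(1315, -1440) + x(-1520)) = √(2*√(-979 + 1315) - 132) = √(2*√336 - 132) = √(2*(4*√21) - 132) = √(8*√21 - 132) = √(-132 + 8*√21)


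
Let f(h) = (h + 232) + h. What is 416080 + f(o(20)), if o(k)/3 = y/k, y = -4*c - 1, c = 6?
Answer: 832609/2 ≈ 4.1630e+5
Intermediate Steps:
y = -25 (y = -4*6 - 1 = -24 - 1 = -25)
o(k) = -75/k (o(k) = 3*(-25/k) = -75/k)
f(h) = 232 + 2*h (f(h) = (232 + h) + h = 232 + 2*h)
416080 + f(o(20)) = 416080 + (232 + 2*(-75/20)) = 416080 + (232 + 2*(-75*1/20)) = 416080 + (232 + 2*(-15/4)) = 416080 + (232 - 15/2) = 416080 + 449/2 = 832609/2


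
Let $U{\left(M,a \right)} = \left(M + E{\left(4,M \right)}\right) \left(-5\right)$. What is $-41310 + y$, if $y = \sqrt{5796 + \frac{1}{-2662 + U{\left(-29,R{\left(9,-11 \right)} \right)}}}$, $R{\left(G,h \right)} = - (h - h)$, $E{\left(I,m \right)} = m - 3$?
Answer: $-41310 + \frac{\sqrt{32199380047}}{2357} \approx -41234.0$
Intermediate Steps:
$E{\left(I,m \right)} = -3 + m$
$R{\left(G,h \right)} = 0$ ($R{\left(G,h \right)} = \left(-1\right) 0 = 0$)
$U{\left(M,a \right)} = 15 - 10 M$ ($U{\left(M,a \right)} = \left(M + \left(-3 + M\right)\right) \left(-5\right) = \left(-3 + 2 M\right) \left(-5\right) = 15 - 10 M$)
$y = \frac{\sqrt{32199380047}}{2357}$ ($y = \sqrt{5796 + \frac{1}{-2662 + \left(15 - -290\right)}} = \sqrt{5796 + \frac{1}{-2662 + \left(15 + 290\right)}} = \sqrt{5796 + \frac{1}{-2662 + 305}} = \sqrt{5796 + \frac{1}{-2357}} = \sqrt{5796 - \frac{1}{2357}} = \sqrt{\frac{13661171}{2357}} = \frac{\sqrt{32199380047}}{2357} \approx 76.131$)
$-41310 + y = -41310 + \frac{\sqrt{32199380047}}{2357}$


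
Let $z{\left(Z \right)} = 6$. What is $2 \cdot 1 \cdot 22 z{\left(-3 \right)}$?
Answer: $264$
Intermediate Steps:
$2 \cdot 1 \cdot 22 z{\left(-3 \right)} = 2 \cdot 1 \cdot 22 \cdot 6 = 2 \cdot 22 \cdot 6 = 44 \cdot 6 = 264$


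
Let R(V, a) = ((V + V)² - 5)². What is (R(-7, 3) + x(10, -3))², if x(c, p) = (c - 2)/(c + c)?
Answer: 33272313649/25 ≈ 1.3309e+9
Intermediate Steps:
x(c, p) = (-2 + c)/(2*c) (x(c, p) = (-2 + c)/((2*c)) = (-2 + c)*(1/(2*c)) = (-2 + c)/(2*c))
R(V, a) = (-5 + 4*V²)² (R(V, a) = ((2*V)² - 5)² = (4*V² - 5)² = (-5 + 4*V²)²)
(R(-7, 3) + x(10, -3))² = ((-5 + 4*(-7)²)² + (½)*(-2 + 10)/10)² = ((-5 + 4*49)² + (½)*(⅒)*8)² = ((-5 + 196)² + ⅖)² = (191² + ⅖)² = (36481 + ⅖)² = (182407/5)² = 33272313649/25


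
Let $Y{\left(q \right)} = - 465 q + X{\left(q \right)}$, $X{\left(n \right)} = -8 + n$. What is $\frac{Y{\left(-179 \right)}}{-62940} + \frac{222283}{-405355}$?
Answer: $- \frac{2382720703}{1275652185} \approx -1.8678$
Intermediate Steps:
$Y{\left(q \right)} = -8 - 464 q$ ($Y{\left(q \right)} = - 465 q + \left(-8 + q\right) = -8 - 464 q$)
$\frac{Y{\left(-179 \right)}}{-62940} + \frac{222283}{-405355} = \frac{-8 - -83056}{-62940} + \frac{222283}{-405355} = \left(-8 + 83056\right) \left(- \frac{1}{62940}\right) + 222283 \left(- \frac{1}{405355}\right) = 83048 \left(- \frac{1}{62940}\right) - \frac{222283}{405355} = - \frac{20762}{15735} - \frac{222283}{405355} = - \frac{2382720703}{1275652185}$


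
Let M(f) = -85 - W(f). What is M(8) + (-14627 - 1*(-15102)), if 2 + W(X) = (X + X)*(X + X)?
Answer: 136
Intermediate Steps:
W(X) = -2 + 4*X² (W(X) = -2 + (X + X)*(X + X) = -2 + (2*X)*(2*X) = -2 + 4*X²)
M(f) = -83 - 4*f² (M(f) = -85 - (-2 + 4*f²) = -85 + (2 - 4*f²) = -83 - 4*f²)
M(8) + (-14627 - 1*(-15102)) = (-83 - 4*8²) + (-14627 - 1*(-15102)) = (-83 - 4*64) + (-14627 + 15102) = (-83 - 256) + 475 = -339 + 475 = 136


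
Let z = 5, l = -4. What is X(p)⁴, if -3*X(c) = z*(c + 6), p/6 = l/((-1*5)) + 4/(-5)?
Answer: 10000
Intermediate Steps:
p = 0 (p = 6*(-4/((-1*5)) + 4/(-5)) = 6*(-4/(-5) + 4*(-⅕)) = 6*(-4*(-⅕) - ⅘) = 6*(⅘ - ⅘) = 6*0 = 0)
X(c) = -10 - 5*c/3 (X(c) = -5*(c + 6)/3 = -5*(6 + c)/3 = -(30 + 5*c)/3 = -10 - 5*c/3)
X(p)⁴ = (-10 - 5/3*0)⁴ = (-10 + 0)⁴ = (-10)⁴ = 10000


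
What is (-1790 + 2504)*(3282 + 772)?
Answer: 2894556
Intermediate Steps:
(-1790 + 2504)*(3282 + 772) = 714*4054 = 2894556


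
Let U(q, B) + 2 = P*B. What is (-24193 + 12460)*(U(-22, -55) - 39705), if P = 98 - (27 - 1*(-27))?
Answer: 494276091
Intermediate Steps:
P = 44 (P = 98 - (27 + 27) = 98 - 1*54 = 98 - 54 = 44)
U(q, B) = -2 + 44*B
(-24193 + 12460)*(U(-22, -55) - 39705) = (-24193 + 12460)*((-2 + 44*(-55)) - 39705) = -11733*((-2 - 2420) - 39705) = -11733*(-2422 - 39705) = -11733*(-42127) = 494276091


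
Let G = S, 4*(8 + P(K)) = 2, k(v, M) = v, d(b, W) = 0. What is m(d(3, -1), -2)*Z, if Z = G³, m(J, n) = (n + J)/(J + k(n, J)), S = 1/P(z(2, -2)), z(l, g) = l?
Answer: -8/3375 ≈ -0.0023704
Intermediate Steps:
P(K) = -15/2 (P(K) = -8 + (¼)*2 = -8 + ½ = -15/2)
S = -2/15 (S = 1/(-15/2) = -2/15 ≈ -0.13333)
G = -2/15 ≈ -0.13333
m(J, n) = 1 (m(J, n) = (n + J)/(J + n) = (J + n)/(J + n) = 1)
Z = -8/3375 (Z = (-2/15)³ = -8/3375 ≈ -0.0023704)
m(d(3, -1), -2)*Z = 1*(-8/3375) = -8/3375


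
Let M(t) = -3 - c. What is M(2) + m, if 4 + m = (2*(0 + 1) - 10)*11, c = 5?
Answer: -100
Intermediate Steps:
m = -92 (m = -4 + (2*(0 + 1) - 10)*11 = -4 + (2*1 - 10)*11 = -4 + (2 - 10)*11 = -4 - 8*11 = -4 - 88 = -92)
M(t) = -8 (M(t) = -3 - 1*5 = -3 - 5 = -8)
M(2) + m = -8 - 92 = -100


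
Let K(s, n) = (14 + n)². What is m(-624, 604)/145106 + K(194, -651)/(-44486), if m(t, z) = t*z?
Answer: -223805065/19098182 ≈ -11.719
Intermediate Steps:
m(-624, 604)/145106 + K(194, -651)/(-44486) = -624*604/145106 + (14 - 651)²/(-44486) = -376896*1/145106 + (-637)²*(-1/44486) = -14496/5581 + 405769*(-1/44486) = -14496/5581 - 31213/3422 = -223805065/19098182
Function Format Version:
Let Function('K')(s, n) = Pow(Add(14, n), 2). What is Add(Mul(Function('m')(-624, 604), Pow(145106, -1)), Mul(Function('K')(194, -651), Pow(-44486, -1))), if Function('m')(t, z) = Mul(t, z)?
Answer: Rational(-223805065, 19098182) ≈ -11.719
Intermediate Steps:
Add(Mul(Function('m')(-624, 604), Pow(145106, -1)), Mul(Function('K')(194, -651), Pow(-44486, -1))) = Add(Mul(Mul(-624, 604), Pow(145106, -1)), Mul(Pow(Add(14, -651), 2), Pow(-44486, -1))) = Add(Mul(-376896, Rational(1, 145106)), Mul(Pow(-637, 2), Rational(-1, 44486))) = Add(Rational(-14496, 5581), Mul(405769, Rational(-1, 44486))) = Add(Rational(-14496, 5581), Rational(-31213, 3422)) = Rational(-223805065, 19098182)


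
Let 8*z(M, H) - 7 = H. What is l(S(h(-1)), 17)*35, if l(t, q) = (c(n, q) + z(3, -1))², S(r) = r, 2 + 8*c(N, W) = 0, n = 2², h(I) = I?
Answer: 35/4 ≈ 8.7500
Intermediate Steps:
z(M, H) = 7/8 + H/8
n = 4
c(N, W) = -¼ (c(N, W) = -¼ + (⅛)*0 = -¼ + 0 = -¼)
l(t, q) = ¼ (l(t, q) = (-¼ + (7/8 + (⅛)*(-1)))² = (-¼ + (7/8 - ⅛))² = (-¼ + ¾)² = (½)² = ¼)
l(S(h(-1)), 17)*35 = (¼)*35 = 35/4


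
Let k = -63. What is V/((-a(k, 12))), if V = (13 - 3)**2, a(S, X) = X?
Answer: -25/3 ≈ -8.3333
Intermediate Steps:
V = 100 (V = 10**2 = 100)
V/((-a(k, 12))) = 100/((-1*12)) = 100/(-12) = 100*(-1/12) = -25/3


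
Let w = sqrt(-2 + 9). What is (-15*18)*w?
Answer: -270*sqrt(7) ≈ -714.35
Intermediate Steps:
w = sqrt(7) ≈ 2.6458
(-15*18)*w = (-15*18)*sqrt(7) = -270*sqrt(7)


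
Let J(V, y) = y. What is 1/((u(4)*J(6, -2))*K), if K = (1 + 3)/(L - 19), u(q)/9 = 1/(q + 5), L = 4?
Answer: 15/8 ≈ 1.8750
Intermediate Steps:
u(q) = 9/(5 + q) (u(q) = 9/(q + 5) = 9/(5 + q))
K = -4/15 (K = (1 + 3)/(4 - 19) = 4/(-15) = 4*(-1/15) = -4/15 ≈ -0.26667)
1/((u(4)*J(6, -2))*K) = 1/(((9/(5 + 4))*(-2))*(-4/15)) = 1/(((9/9)*(-2))*(-4/15)) = 1/(((9*(⅑))*(-2))*(-4/15)) = 1/((1*(-2))*(-4/15)) = 1/(-2*(-4/15)) = 1/(8/15) = 15/8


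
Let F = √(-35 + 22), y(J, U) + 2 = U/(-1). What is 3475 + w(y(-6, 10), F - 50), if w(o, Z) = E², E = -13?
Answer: 3644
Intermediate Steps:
y(J, U) = -2 - U (y(J, U) = -2 + U/(-1) = -2 + U*(-1) = -2 - U)
F = I*√13 (F = √(-13) = I*√13 ≈ 3.6056*I)
w(o, Z) = 169 (w(o, Z) = (-13)² = 169)
3475 + w(y(-6, 10), F - 50) = 3475 + 169 = 3644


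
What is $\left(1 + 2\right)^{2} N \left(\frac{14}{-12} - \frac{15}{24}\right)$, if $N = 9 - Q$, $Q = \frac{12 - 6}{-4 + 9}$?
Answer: $- \frac{5031}{40} \approx -125.78$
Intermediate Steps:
$Q = \frac{6}{5} \approx 1.2$
$N = \frac{39}{5}$ ($N = 9 - \frac{6}{5} = \frac{39}{5} \approx 7.8$)
$\left(1 + 2\right)^{2} N \left(\frac{14}{-12} - \frac{15}{24}\right) = \left(1 + 2\right)^{2} \cdot \frac{39}{5} \left(\frac{14}{-12} - \frac{15}{24}\right) = 3^{2} \cdot \frac{39}{5} \left(14 \left(- \frac{1}{12}\right) - \frac{5}{8}\right) = 9 \cdot \frac{39}{5} \left(- \frac{7}{6} - \frac{5}{8}\right) = \frac{351}{5} \left(- \frac{43}{24}\right) = - \frac{5031}{40}$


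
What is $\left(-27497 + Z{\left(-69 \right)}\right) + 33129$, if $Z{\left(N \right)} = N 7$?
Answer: $5149$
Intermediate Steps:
$Z{\left(N \right)} = 7 N$
$\left(-27497 + Z{\left(-69 \right)}\right) + 33129 = \left(-27497 + 7 \left(-69\right)\right) + 33129 = \left(-27497 - 483\right) + 33129 = -27980 + 33129 = 5149$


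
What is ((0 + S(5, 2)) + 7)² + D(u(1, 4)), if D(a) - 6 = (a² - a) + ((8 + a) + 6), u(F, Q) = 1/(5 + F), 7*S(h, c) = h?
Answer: 140305/1764 ≈ 79.538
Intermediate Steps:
S(h, c) = h/7
D(a) = 20 + a² (D(a) = 6 + ((a² - a) + ((8 + a) + 6)) = 6 + ((a² - a) + (14 + a)) = 6 + (14 + a²) = 20 + a²)
((0 + S(5, 2)) + 7)² + D(u(1, 4)) = ((0 + (⅐)*5) + 7)² + (20 + (1/(5 + 1))²) = ((0 + 5/7) + 7)² + (20 + (1/6)²) = (5/7 + 7)² + (20 + (⅙)²) = (54/7)² + (20 + 1/36) = 2916/49 + 721/36 = 140305/1764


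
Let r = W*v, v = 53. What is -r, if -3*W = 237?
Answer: 4187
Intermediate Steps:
W = -79 (W = -⅓*237 = -79)
r = -4187 (r = -79*53 = -4187)
-r = -1*(-4187) = 4187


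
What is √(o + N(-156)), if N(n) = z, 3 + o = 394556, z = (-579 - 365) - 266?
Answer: √393343 ≈ 627.17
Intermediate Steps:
z = -1210 (z = -944 - 266 = -1210)
o = 394553 (o = -3 + 394556 = 394553)
N(n) = -1210
√(o + N(-156)) = √(394553 - 1210) = √393343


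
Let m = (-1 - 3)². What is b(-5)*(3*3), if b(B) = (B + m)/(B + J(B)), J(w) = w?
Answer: -99/10 ≈ -9.9000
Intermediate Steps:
m = 16 (m = (-4)² = 16)
b(B) = (16 + B)/(2*B) (b(B) = (B + 16)/(B + B) = (16 + B)/((2*B)) = (16 + B)*(1/(2*B)) = (16 + B)/(2*B))
b(-5)*(3*3) = ((½)*(16 - 5)/(-5))*(3*3) = ((½)*(-⅕)*11)*9 = -11/10*9 = -99/10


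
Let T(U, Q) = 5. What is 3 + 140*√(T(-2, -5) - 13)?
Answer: 3 + 280*I*√2 ≈ 3.0 + 395.98*I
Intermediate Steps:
3 + 140*√(T(-2, -5) - 13) = 3 + 140*√(5 - 13) = 3 + 140*√(-8) = 3 + 140*(2*I*√2) = 3 + 280*I*√2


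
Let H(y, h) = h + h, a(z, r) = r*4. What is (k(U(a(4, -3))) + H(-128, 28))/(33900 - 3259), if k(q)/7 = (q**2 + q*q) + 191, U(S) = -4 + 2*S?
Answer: 12369/30641 ≈ 0.40367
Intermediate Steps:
a(z, r) = 4*r
H(y, h) = 2*h
k(q) = 1337 + 14*q**2 (k(q) = 7*((q**2 + q*q) + 191) = 7*((q**2 + q**2) + 191) = 7*(2*q**2 + 191) = 7*(191 + 2*q**2) = 1337 + 14*q**2)
(k(U(a(4, -3))) + H(-128, 28))/(33900 - 3259) = ((1337 + 14*(-4 + 2*(4*(-3)))**2) + 2*28)/(33900 - 3259) = ((1337 + 14*(-4 + 2*(-12))**2) + 56)/30641 = ((1337 + 14*(-4 - 24)**2) + 56)*(1/30641) = ((1337 + 14*(-28)**2) + 56)*(1/30641) = ((1337 + 14*784) + 56)*(1/30641) = ((1337 + 10976) + 56)*(1/30641) = (12313 + 56)*(1/30641) = 12369*(1/30641) = 12369/30641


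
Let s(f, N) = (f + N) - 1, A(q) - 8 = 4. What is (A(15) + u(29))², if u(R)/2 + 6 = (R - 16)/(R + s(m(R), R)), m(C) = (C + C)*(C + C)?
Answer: 676/11703241 ≈ 5.7762e-5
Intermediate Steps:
m(C) = 4*C² (m(C) = (2*C)*(2*C) = 4*C²)
A(q) = 12 (A(q) = 8 + 4 = 12)
s(f, N) = -1 + N + f (s(f, N) = (N + f) - 1 = -1 + N + f)
u(R) = -12 + 2*(-16 + R)/(-1 + 2*R + 4*R²) (u(R) = -12 + 2*((R - 16)/(R + (-1 + R + 4*R²))) = -12 + 2*((-16 + R)/(-1 + 2*R + 4*R²)) = -12 + 2*(-16 + R)/(-1 + 2*R + 4*R²))
(A(15) + u(29))² = (12 + 2*(-10 - 24*29² - 11*29)/(-1 + 2*29 + 4*29²))² = (12 + 2*(-10 - 24*841 - 319)/(-1 + 58 + 4*841))² = (12 + 2*(-10 - 20184 - 319)/(-1 + 58 + 3364))² = (12 + 2*(-20513)/3421)² = (12 + 2*(1/3421)*(-20513))² = (12 - 41026/3421)² = (26/3421)² = 676/11703241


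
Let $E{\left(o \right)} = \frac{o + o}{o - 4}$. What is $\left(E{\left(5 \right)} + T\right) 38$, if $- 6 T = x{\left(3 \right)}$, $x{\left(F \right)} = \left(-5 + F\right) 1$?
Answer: $\frac{1178}{3} \approx 392.67$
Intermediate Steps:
$x{\left(F \right)} = -5 + F$
$E{\left(o \right)} = \frac{2 o}{-4 + o}$
$T = \frac{1}{3}$ ($T = - \frac{-5 + 3}{6} = \left(- \frac{1}{6}\right) \left(-2\right) = \frac{1}{3} \approx 0.33333$)
$\left(E{\left(5 \right)} + T\right) 38 = \left(2 \cdot 5 \frac{1}{-4 + 5} + \frac{1}{3}\right) 38 = \left(2 \cdot 5 \cdot 1^{-1} + \frac{1}{3}\right) 38 = \left(2 \cdot 5 \cdot 1 + \frac{1}{3}\right) 38 = \left(10 + \frac{1}{3}\right) 38 = \frac{31}{3} \cdot 38 = \frac{1178}{3}$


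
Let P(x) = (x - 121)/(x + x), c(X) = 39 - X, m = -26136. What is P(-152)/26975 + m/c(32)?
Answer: -16486588653/4415600 ≈ -3733.7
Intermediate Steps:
P(x) = (-121 + x)/(2*x) (P(x) = (-121 + x)/((2*x)) = (-121 + x)*(1/(2*x)) = (-121 + x)/(2*x))
P(-152)/26975 + m/c(32) = ((½)*(-121 - 152)/(-152))/26975 - 26136/(39 - 1*32) = ((½)*(-1/152)*(-273))*(1/26975) - 26136/(39 - 32) = (273/304)*(1/26975) - 26136/7 = 21/630800 - 26136*⅐ = 21/630800 - 26136/7 = -16486588653/4415600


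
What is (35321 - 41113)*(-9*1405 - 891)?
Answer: 78400512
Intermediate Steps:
(35321 - 41113)*(-9*1405 - 891) = -5792*(-12645 - 891) = -5792*(-13536) = 78400512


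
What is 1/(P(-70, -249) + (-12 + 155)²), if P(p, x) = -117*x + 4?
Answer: 1/49586 ≈ 2.0167e-5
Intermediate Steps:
P(p, x) = 4 - 117*x
1/(P(-70, -249) + (-12 + 155)²) = 1/((4 - 117*(-249)) + (-12 + 155)²) = 1/((4 + 29133) + 143²) = 1/(29137 + 20449) = 1/49586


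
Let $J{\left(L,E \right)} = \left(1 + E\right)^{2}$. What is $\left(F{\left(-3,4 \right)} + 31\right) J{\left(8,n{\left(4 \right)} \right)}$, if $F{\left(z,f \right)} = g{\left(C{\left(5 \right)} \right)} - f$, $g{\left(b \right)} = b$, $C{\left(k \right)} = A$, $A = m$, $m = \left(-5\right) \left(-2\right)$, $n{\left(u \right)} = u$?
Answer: $925$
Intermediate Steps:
$m = 10$
$A = 10$
$C{\left(k \right)} = 10$
$F{\left(z,f \right)} = 10 - f$
$\left(F{\left(-3,4 \right)} + 31\right) J{\left(8,n{\left(4 \right)} \right)} = \left(\left(10 - 4\right) + 31\right) \left(1 + 4\right)^{2} = \left(\left(10 - 4\right) + 31\right) 5^{2} = \left(6 + 31\right) 25 = 37 \cdot 25 = 925$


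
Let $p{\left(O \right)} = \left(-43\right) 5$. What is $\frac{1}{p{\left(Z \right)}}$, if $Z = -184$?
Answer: $- \frac{1}{215} \approx -0.0046512$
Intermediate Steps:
$p{\left(O \right)} = -215$
$\frac{1}{p{\left(Z \right)}} = \frac{1}{-215} = - \frac{1}{215}$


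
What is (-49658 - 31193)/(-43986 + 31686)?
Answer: 80851/12300 ≈ 6.5732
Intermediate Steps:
(-49658 - 31193)/(-43986 + 31686) = -80851/(-12300) = -80851*(-1/12300) = 80851/12300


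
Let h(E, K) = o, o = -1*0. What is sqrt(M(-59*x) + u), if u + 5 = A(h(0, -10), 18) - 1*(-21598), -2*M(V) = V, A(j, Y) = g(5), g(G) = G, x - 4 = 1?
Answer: sqrt(86982)/2 ≈ 147.46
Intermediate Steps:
o = 0
x = 5 (x = 4 + 1 = 5)
h(E, K) = 0
A(j, Y) = 5
M(V) = -V/2
u = 21598 (u = -5 + (5 - 1*(-21598)) = -5 + (5 + 21598) = -5 + 21603 = 21598)
sqrt(M(-59*x) + u) = sqrt(-(-59)*5/2 + 21598) = sqrt(-1/2*(-295) + 21598) = sqrt(295/2 + 21598) = sqrt(43491/2) = sqrt(86982)/2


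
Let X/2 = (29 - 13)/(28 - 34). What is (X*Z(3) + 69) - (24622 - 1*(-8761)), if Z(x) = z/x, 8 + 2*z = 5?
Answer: -99934/3 ≈ -33311.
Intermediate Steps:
z = -3/2 (z = -4 + (½)*5 = -4 + 5/2 = -3/2 ≈ -1.5000)
Z(x) = -3/(2*x)
X = -16/3 (X = 2*((29 - 13)/(28 - 34)) = 2*(16/(-6)) = 2*(16*(-⅙)) = 2*(-8/3) = -16/3 ≈ -5.3333)
(X*Z(3) + 69) - (24622 - 1*(-8761)) = (-(-8)/3 + 69) - (24622 - 1*(-8761)) = (-(-8)/3 + 69) - (24622 + 8761) = (-16/3*(-½) + 69) - 1*33383 = (8/3 + 69) - 33383 = 215/3 - 33383 = -99934/3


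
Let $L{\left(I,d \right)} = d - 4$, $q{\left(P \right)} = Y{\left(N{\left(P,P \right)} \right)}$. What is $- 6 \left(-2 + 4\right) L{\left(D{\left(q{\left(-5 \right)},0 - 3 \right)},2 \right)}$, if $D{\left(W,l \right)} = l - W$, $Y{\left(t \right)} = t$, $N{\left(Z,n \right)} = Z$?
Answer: $24$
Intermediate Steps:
$q{\left(P \right)} = P$
$L{\left(I,d \right)} = -4 + d$ ($L{\left(I,d \right)} = d - 4 = -4 + d$)
$- 6 \left(-2 + 4\right) L{\left(D{\left(q{\left(-5 \right)},0 - 3 \right)},2 \right)} = - 6 \left(-2 + 4\right) \left(-4 + 2\right) = \left(-6\right) 2 \left(-2\right) = \left(-12\right) \left(-2\right) = 24$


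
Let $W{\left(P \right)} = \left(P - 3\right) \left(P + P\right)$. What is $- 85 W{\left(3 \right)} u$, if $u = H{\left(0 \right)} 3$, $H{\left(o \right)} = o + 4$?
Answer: $0$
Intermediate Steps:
$W{\left(P \right)} = 2 P \left(-3 + P\right)$ ($W{\left(P \right)} = \left(-3 + P\right) 2 P = 2 P \left(-3 + P\right)$)
$H{\left(o \right)} = 4 + o$
$u = 12$ ($u = \left(4 + 0\right) 3 = 4 \cdot 3 = 12$)
$- 85 W{\left(3 \right)} u = - 85 \cdot 2 \cdot 3 \left(-3 + 3\right) 12 = - 85 \cdot 2 \cdot 3 \cdot 0 \cdot 12 = \left(-85\right) 0 \cdot 12 = 0 \cdot 12 = 0$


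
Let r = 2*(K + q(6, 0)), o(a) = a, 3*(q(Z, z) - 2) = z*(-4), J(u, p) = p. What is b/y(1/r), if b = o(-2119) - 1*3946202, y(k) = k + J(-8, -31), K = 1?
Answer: 23689926/185 ≈ 1.2805e+5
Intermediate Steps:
q(Z, z) = 2 - 4*z/3 (q(Z, z) = 2 + (z*(-4))/3 = 2 + (-4*z)/3 = 2 - 4*z/3)
r = 6 (r = 2*(1 + (2 - 4/3*0)) = 2*(1 + (2 + 0)) = 2*(1 + 2) = 2*3 = 6)
y(k) = -31 + k (y(k) = k - 31 = -31 + k)
b = -3948321 (b = -2119 - 1*3946202 = -2119 - 3946202 = -3948321)
b/y(1/r) = -3948321/(-31 + 1/6) = -3948321/(-185/6) = -3948321*(-6/185) = 23689926/185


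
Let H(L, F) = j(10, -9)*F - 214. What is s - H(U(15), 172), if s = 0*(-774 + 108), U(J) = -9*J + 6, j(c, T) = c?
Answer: -1506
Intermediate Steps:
U(J) = 6 - 9*J
H(L, F) = -214 + 10*F (H(L, F) = 10*F - 214 = -214 + 10*F)
s = 0 (s = 0*(-666) = 0)
s - H(U(15), 172) = 0 - (-214 + 10*172) = 0 - (-214 + 1720) = 0 - 1*1506 = 0 - 1506 = -1506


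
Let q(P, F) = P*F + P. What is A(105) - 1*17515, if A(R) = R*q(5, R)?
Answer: 38135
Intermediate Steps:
q(P, F) = P + F*P (q(P, F) = F*P + P = P + F*P)
A(R) = R*(5 + 5*R) (A(R) = R*(5*(1 + R)) = R*(5 + 5*R))
A(105) - 1*17515 = 5*105*(1 + 105) - 1*17515 = 5*105*106 - 17515 = 55650 - 17515 = 38135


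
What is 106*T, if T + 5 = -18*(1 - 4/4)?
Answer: -530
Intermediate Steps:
T = -5 (T = -5 - 18*(1 - 4/4) = -5 - 18*(1 - 4*¼) = -5 - 18*(1 - 1) = -5 - 18*0 = -5 + 0 = -5)
106*T = 106*(-5) = -530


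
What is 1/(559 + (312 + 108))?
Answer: 1/979 ≈ 0.0010215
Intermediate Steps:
1/(559 + (312 + 108)) = 1/(559 + 420) = 1/979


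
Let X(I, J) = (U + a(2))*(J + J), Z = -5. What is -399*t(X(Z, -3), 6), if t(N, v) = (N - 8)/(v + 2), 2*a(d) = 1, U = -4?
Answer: -5187/8 ≈ -648.38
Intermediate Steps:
a(d) = ½ (a(d) = (½)*1 = ½)
X(I, J) = -7*J (X(I, J) = (-4 + ½)*(J + J) = -7*J)
t(N, v) = (-8 + N)/(2 + v)
-399*t(X(Z, -3), 6) = -399*(-8 - 7*(-3))/(2 + 6) = -399*(-8 + 21)/8 = -399*13/8 = -5187/8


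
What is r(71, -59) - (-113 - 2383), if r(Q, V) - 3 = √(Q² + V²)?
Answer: 2499 + √8522 ≈ 2591.3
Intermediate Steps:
r(Q, V) = 3 + √(Q² + V²)
r(71, -59) - (-113 - 2383) = (3 + √(71² + (-59)²)) - (-113 - 2383) = (3 + √(5041 + 3481)) - 1*(-2496) = (3 + √8522) + 2496 = 2499 + √8522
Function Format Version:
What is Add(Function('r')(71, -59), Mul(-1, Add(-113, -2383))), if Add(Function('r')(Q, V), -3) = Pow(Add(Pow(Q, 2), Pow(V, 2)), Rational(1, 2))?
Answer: Add(2499, Pow(8522, Rational(1, 2))) ≈ 2591.3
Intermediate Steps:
Function('r')(Q, V) = Add(3, Pow(Add(Pow(Q, 2), Pow(V, 2)), Rational(1, 2)))
Add(Function('r')(71, -59), Mul(-1, Add(-113, -2383))) = Add(Add(3, Pow(Add(Pow(71, 2), Pow(-59, 2)), Rational(1, 2))), Mul(-1, Add(-113, -2383))) = Add(Add(3, Pow(Add(5041, 3481), Rational(1, 2))), Mul(-1, -2496)) = Add(Add(3, Pow(8522, Rational(1, 2))), 2496) = Add(2499, Pow(8522, Rational(1, 2)))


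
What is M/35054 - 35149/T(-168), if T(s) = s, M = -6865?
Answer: 615479863/2944536 ≈ 209.02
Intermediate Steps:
M/35054 - 35149/T(-168) = -6865/35054 - 35149/(-168) = -6865*1/35054 - 35149*(-1/168) = -6865/35054 + 35149/168 = 615479863/2944536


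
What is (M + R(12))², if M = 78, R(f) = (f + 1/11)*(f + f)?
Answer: 16402500/121 ≈ 1.3556e+5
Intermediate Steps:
R(f) = 2*f*(1/11 + f) (R(f) = (f + 1/11)*(2*f) = (1/11 + f)*(2*f) = 2*f*(1/11 + f))
(M + R(12))² = (78 + (2/11)*12*(1 + 11*12))² = (78 + (2/11)*12*(1 + 132))² = (78 + (2/11)*12*133)² = (78 + 3192/11)² = (4050/11)² = 16402500/121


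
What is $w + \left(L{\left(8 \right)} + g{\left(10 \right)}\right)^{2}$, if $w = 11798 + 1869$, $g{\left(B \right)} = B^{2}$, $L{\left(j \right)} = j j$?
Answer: $40563$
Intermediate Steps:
$L{\left(j \right)} = j^{2}$
$w = 13667$
$w + \left(L{\left(8 \right)} + g{\left(10 \right)}\right)^{2} = 13667 + \left(8^{2} + 10^{2}\right)^{2} = 13667 + \left(64 + 100\right)^{2} = 13667 + 164^{2} = 13667 + 26896 = 40563$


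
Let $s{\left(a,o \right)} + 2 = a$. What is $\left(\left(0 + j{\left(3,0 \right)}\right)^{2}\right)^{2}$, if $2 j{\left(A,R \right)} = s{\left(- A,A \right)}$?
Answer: $\frac{625}{16} \approx 39.063$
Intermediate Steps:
$s{\left(a,o \right)} = -2 + a$
$j{\left(A,R \right)} = -1 - \frac{A}{2}$ ($j{\left(A,R \right)} = \frac{-2 - A}{2} = -1 - \frac{A}{2}$)
$\left(\left(0 + j{\left(3,0 \right)}\right)^{2}\right)^{2} = \left(\left(0 - \frac{5}{2}\right)^{2}\right)^{2} = \left(\left(- \frac{5}{2}\right)^{2}\right)^{2} = \left(\frac{25}{4}\right)^{2} = \frac{625}{16}$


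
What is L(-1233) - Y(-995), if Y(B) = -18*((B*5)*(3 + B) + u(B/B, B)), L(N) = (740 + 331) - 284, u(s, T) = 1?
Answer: 88834405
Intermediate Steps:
L(N) = 787 (L(N) = 1071 - 284 = 787)
Y(B) = -18 - 90*B*(3 + B) (Y(B) = -18*((B*5)*(3 + B) + 1) = -18*((5*B)*(3 + B) + 1) = -18*(5*B*(3 + B) + 1) = -18*(1 + 5*B*(3 + B)) = -18 - 90*B*(3 + B))
L(-1233) - Y(-995) = 787 - (-18 - 270*(-995) - 90*(-995)²) = 787 - (-18 + 268650 - 90*990025) = 787 - (-18 + 268650 - 89102250) = 787 - 1*(-88833618) = 787 + 88833618 = 88834405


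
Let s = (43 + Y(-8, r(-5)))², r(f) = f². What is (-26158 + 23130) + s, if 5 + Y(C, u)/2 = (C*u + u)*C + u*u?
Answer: 16667861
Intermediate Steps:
Y(C, u) = -10 + 2*u² + 2*C*(u + C*u) (Y(C, u) = -10 + 2*((C*u + u)*C + u*u) = -10 + 2*((u + C*u)*C + u²) = -10 + 2*(C*(u + C*u) + u²) = -10 + 2*(u² + C*(u + C*u)) = -10 + (2*u² + 2*C*(u + C*u)) = -10 + 2*u² + 2*C*(u + C*u))
s = 16670889 (s = (43 + (-10 + 2*((-5)²)² + 2*(-8)*(-5)² + 2*(-5)²*(-8)²))² = (43 + (-10 + 2*25² + 2*(-8)*25 + 2*25*64))² = (43 + (-10 + 2*625 - 400 + 3200))² = (43 + (-10 + 1250 - 400 + 3200))² = (43 + 4040)² = 4083² = 16670889)
(-26158 + 23130) + s = (-26158 + 23130) + 16670889 = -3028 + 16670889 = 16667861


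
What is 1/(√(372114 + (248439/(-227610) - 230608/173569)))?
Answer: 3*√7169934141547743512376210/4900218330684863 ≈ 0.0016393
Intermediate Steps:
1/(√(372114 + (248439/(-227610) - 230608/173569))) = 1/(√(372114 + (248439*(-1/227610) - 230608*1/173569))) = 1/(√(372114 + (-82813/75870 - 230608/173569))) = 1/(√(372114 - 31869998557/13168680030)) = 1/(√(4900218330684863/13168680030)) = 1/(√7169934141547743512376210/4389560010) = 3*√7169934141547743512376210/4900218330684863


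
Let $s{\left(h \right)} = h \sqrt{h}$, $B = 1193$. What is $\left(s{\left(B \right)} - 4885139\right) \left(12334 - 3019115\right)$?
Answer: $14688543127559 - 3587089733 \sqrt{1193} \approx 1.4565 \cdot 10^{13}$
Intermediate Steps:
$s{\left(h \right)} = h^{\frac{3}{2}}$
$\left(s{\left(B \right)} - 4885139\right) \left(12334 - 3019115\right) = \left(1193^{\frac{3}{2}} - 4885139\right) \left(12334 - 3019115\right) = \left(1193 \sqrt{1193} - 4885139\right) \left(-3006781\right) = \left(-4885139 + 1193 \sqrt{1193}\right) \left(-3006781\right) = 14688543127559 - 3587089733 \sqrt{1193}$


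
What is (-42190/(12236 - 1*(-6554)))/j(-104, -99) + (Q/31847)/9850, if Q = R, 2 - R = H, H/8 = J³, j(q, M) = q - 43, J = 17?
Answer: 656307416362/43323035399175 ≈ 0.015149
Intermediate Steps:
j(q, M) = -43 + q
H = 39304 (H = 8*17³ = 8*4913 = 39304)
R = -39302 (R = 2 - 1*39304 = 2 - 39304 = -39302)
Q = -39302
(-42190/(12236 - 1*(-6554)))/j(-104, -99) + (Q/31847)/9850 = (-42190/(12236 - 1*(-6554)))/(-43 - 104) - 39302/31847/9850 = -42190/(12236 + 6554)/(-147) - 39302*1/31847*(1/9850) = -42190/18790*(-1/147) - 39302/31847*1/9850 = -42190*1/18790*(-1/147) - 19651/156846475 = -4219/1879*(-1/147) - 19651/156846475 = 4219/276213 - 19651/156846475 = 656307416362/43323035399175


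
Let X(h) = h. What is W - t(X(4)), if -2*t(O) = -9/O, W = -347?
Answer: -2785/8 ≈ -348.13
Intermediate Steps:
t(O) = 9/(2*O) (t(O) = -(-9)/(2*O) = 9/(2*O))
W - t(X(4)) = -347 - 9/(2*4) = -347 - 1*9/8 = -347 - 9/8 = -2785/8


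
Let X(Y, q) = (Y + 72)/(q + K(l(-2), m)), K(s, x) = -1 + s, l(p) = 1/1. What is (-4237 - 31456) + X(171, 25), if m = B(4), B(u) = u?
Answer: -892082/25 ≈ -35683.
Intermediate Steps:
l(p) = 1
m = 4
X(Y, q) = (72 + Y)/q (X(Y, q) = (Y + 72)/(q + (-1 + 1)) = (72 + Y)/(q + 0) = (72 + Y)/q)
(-4237 - 31456) + X(171, 25) = (-4237 - 31456) + (72 + 171)/25 = -35693 + (1/25)*243 = -35693 + 243/25 = -892082/25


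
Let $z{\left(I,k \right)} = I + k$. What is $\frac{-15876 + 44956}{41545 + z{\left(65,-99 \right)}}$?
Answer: $\frac{29080}{41511} \approx 0.70054$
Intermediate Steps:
$\frac{-15876 + 44956}{41545 + z{\left(65,-99 \right)}} = \frac{-15876 + 44956}{41545 + \left(65 - 99\right)} = \frac{29080}{41545 - 34} = \frac{29080}{41511}$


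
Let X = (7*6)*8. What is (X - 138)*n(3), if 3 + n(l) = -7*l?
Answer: -4752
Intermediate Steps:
n(l) = -3 - 7*l
X = 336 (X = 42*8 = 336)
(X - 138)*n(3) = (336 - 138)*(-3 - 7*3) = 198*(-3 - 21) = 198*(-24) = -4752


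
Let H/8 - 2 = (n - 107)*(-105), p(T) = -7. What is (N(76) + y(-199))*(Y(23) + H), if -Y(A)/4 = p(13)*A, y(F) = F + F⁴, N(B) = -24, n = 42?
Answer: 86660885924280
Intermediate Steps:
H = 54616 (H = 16 + 8*((42 - 107)*(-105)) = 16 + 8*(-65*(-105)) = 16 + 8*6825 = 16 + 54600 = 54616)
Y(A) = 28*A (Y(A) = -(-28)*A = 28*A)
(N(76) + y(-199))*(Y(23) + H) = (-24 + (-199 + (-199)⁴))*(28*23 + 54616) = (-24 + (-199 + 1568239201))*(644 + 54616) = (-24 + 1568239002)*55260 = 1568238978*55260 = 86660885924280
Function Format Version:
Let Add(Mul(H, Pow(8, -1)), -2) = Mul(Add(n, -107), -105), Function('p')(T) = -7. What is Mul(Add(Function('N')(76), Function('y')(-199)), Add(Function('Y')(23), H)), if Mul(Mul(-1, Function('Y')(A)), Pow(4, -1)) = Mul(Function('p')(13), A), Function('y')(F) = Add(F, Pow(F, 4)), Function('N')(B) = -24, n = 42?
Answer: 86660885924280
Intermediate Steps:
H = 54616 (H = Add(16, Mul(8, Mul(Add(42, -107), -105))) = Add(16, Mul(8, Mul(-65, -105))) = Add(16, Mul(8, 6825)) = Add(16, 54600) = 54616)
Function('Y')(A) = Mul(28, A) (Function('Y')(A) = Mul(-4, Mul(-7, A)) = Mul(28, A))
Mul(Add(Function('N')(76), Function('y')(-199)), Add(Function('Y')(23), H)) = Mul(Add(-24, Add(-199, Pow(-199, 4))), Add(Mul(28, 23), 54616)) = Mul(Add(-24, Add(-199, 1568239201)), Add(644, 54616)) = Mul(Add(-24, 1568239002), 55260) = Mul(1568238978, 55260) = 86660885924280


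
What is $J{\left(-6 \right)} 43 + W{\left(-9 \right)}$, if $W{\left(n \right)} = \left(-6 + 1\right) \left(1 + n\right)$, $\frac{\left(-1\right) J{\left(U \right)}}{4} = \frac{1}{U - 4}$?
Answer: $\frac{286}{5} \approx 57.2$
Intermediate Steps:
$J{\left(U \right)} = - \frac{4}{-4 + U}$ ($J{\left(U \right)} = - \frac{4}{U - 4} = - \frac{4}{-4 + U}$)
$W{\left(n \right)} = -5 - 5 n$ ($W{\left(n \right)} = - 5 \left(1 + n\right) = -5 - 5 n$)
$J{\left(-6 \right)} 43 + W{\left(-9 \right)} = - \frac{4}{-4 - 6} \cdot 43 - -40 = - \frac{4}{-10} \cdot 43 + \left(-5 + 45\right) = \left(-4\right) \left(- \frac{1}{10}\right) 43 + 40 = \frac{2}{5} \cdot 43 + 40 = \frac{86}{5} + 40 = \frac{286}{5}$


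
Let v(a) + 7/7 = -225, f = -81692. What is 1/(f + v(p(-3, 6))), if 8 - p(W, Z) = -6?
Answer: -1/81918 ≈ -1.2207e-5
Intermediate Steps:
p(W, Z) = 14 (p(W, Z) = 8 - 1*(-6) = 8 + 6 = 14)
v(a) = -226 (v(a) = -1 - 225 = -226)
1/(f + v(p(-3, 6))) = 1/(-81692 - 226) = 1/(-81918) = -1/81918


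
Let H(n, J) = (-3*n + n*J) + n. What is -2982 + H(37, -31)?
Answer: -4203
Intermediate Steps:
H(n, J) = -2*n + J*n (H(n, J) = (-3*n + J*n) + n = -2*n + J*n)
-2982 + H(37, -31) = -2982 + 37*(-2 - 31) = -2982 + 37*(-33) = -2982 - 1221 = -4203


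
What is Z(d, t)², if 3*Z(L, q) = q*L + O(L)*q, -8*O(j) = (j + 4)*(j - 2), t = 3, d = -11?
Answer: 32041/64 ≈ 500.64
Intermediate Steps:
O(j) = -(-2 + j)*(4 + j)/8 (O(j) = -(j + 4)*(j - 2)/8 = -(4 + j)*(-2 + j)/8 = -(-2 + j)*(4 + j)/8)
Z(L, q) = L*q/3 + q*(1 - L/4 - L²/8)/3 (Z(L, q) = (q*L + (1 - L/4 - L²/8)*q)/3 = (L*q + q*(1 - L/4 - L²/8))/3 = L*q/3 + q*(1 - L/4 - L²/8)/3)
Z(d, t)² = ((1/24)*3*(8 - 1*(-11)² + 6*(-11)))² = ((1/24)*3*(8 - 1*121 - 66))² = ((1/24)*3*(8 - 121 - 66))² = ((1/24)*3*(-179))² = (-179/8)² = 32041/64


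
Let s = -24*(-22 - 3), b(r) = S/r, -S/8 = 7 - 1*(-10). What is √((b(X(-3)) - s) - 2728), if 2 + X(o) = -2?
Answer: 3*I*√366 ≈ 57.393*I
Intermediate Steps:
X(o) = -4 (X(o) = -2 - 2 = -4)
S = -136 (S = -8*(7 - 1*(-10)) = -8*(7 + 10) = -8*17 = -136)
b(r) = -136/r
s = 600 (s = -24*(-25) = 600)
√((b(X(-3)) - s) - 2728) = √((-136/(-4) - 1*600) - 2728) = √((-136*(-¼) - 600) - 2728) = √((34 - 600) - 2728) = √(-566 - 2728) = √(-3294) = 3*I*√366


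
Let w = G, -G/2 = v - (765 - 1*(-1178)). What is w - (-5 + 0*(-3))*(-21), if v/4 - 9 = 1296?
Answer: -6659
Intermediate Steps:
v = 5220 (v = 36 + 4*1296 = 36 + 5184 = 5220)
G = -6554 (G = -2*(5220 - (765 - 1*(-1178))) = -2*(5220 - (765 + 1178)) = -2*(5220 - 1*1943) = -2*(5220 - 1943) = -2*3277 = -6554)
w = -6554
w - (-5 + 0*(-3))*(-21) = -6554 - (-5 + 0*(-3))*(-21) = -6554 - (-5 + 0)*(-21) = -6554 - (-5)*(-21) = -6554 - 1*105 = -6554 - 105 = -6659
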